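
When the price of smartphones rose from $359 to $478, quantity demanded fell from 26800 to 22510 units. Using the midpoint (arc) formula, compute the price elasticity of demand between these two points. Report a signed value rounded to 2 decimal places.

%ΔQ = (22510 − 26800) / [(26800 + 22510)/2] = -4290/24655 = -0.174001…
%ΔP = (478 − 359) / [(359 + 478)/2] = 119/418.5 = 0.284348…
Arc Ed = %ΔQ / %ΔP = (-4290/24655) / (119/418.5) = -0.6119…

-0.61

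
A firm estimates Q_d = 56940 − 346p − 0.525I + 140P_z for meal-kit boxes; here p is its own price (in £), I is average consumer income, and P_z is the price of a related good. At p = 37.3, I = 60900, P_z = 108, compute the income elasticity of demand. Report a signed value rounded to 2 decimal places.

At the given values, Q_d = 56940 − 346(37.3) − 0.525(60900) + 140(108) = 27181.7.
∂Q_d/∂I = -0.525.
E = (-0.525) × (60900/27181.7) = -1.1762…

-1.18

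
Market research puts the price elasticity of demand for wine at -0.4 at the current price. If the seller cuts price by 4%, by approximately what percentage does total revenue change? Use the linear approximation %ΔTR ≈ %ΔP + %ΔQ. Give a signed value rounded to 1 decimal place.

-2.4%

%ΔQ ≈ Ed × %ΔP = (-0.4) × (-4%) = +1.6000%
%ΔTR ≈ %ΔP + %ΔQ = (-4%) + (+1.6000%) = -2.4000%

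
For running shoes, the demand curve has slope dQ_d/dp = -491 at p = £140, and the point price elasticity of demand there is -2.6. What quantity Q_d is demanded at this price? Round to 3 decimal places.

26438.462

Ed = (dQ_d/dp)·(p/Q_d) ⇒ Q_d = (dQ_d/dp)·p/Ed = (-491)·140/(-2.6) = 26438.46153…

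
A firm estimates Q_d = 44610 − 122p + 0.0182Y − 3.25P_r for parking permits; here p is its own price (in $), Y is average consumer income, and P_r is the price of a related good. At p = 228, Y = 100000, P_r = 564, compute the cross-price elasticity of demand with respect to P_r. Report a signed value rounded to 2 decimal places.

At the given values, Q_d = 44610 − 122(228) + 0.0182(100000) − 3.25(564) = 16781.
∂Q_d/∂P_r = -3.25.
E = (-3.25) × (564/16781) = -0.1092…

-0.11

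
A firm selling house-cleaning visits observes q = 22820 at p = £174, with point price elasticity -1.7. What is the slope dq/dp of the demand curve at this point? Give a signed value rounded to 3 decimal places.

-222.954

Ed = (dq/dp)·(p/q) ⇒ dq/dp = Ed·q/p = (-1.7)·22820/174 = -222.95402…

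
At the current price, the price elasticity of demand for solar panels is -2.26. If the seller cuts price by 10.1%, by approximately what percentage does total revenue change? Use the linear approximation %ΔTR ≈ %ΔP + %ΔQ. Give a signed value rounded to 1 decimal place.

%ΔQ ≈ Ed × %ΔP = (-2.26) × (-10.1%) = +22.8260%
%ΔTR ≈ %ΔP + %ΔQ = (-10.1%) + (+22.8260%) = +12.7260%

+12.7%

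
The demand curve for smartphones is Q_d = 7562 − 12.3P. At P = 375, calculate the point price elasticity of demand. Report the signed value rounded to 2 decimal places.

-1.56

dQ_d/dP = −12.3. At P = 375, Q_d = 7562 − 12.3(375) = 2949.5.
Ed = (dQ_d/dP)·(P/Q_d) = −12.3 × (375/2949.5) = -1.5638…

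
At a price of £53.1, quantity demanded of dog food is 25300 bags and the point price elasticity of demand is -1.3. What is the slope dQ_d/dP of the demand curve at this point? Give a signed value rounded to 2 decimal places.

-619.40

Ed = (dQ_d/dP)·(P/Q_d) ⇒ dQ_d/dP = Ed·Q_d/P = (-1.3)·25300/53.1 = -619.3973…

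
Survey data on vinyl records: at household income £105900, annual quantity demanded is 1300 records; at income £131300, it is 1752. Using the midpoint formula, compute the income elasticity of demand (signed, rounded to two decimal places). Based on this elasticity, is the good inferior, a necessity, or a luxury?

1.38; luxury

%ΔQ = (1752 − 1300)/[( 1300 + 1752)/2] = 452/1526 = 0.296199…
%ΔIncome = (131300 − 105900)/[( 105900 + 131300)/2] = 25400/118600 = 0.214165…
E_income = (452/1526) / (25400/118600) = 1.3830…
E_income > 1 ⇒ normal good, luxury.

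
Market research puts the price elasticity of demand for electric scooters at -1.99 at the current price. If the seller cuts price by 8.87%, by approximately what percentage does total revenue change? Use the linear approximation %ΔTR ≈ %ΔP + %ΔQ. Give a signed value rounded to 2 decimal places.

+8.78%

%ΔQ ≈ Ed × %ΔP = (-1.99) × (-8.87%) = +17.6513%
%ΔTR ≈ %ΔP + %ΔQ = (-8.87%) + (+17.6513%) = +8.7813%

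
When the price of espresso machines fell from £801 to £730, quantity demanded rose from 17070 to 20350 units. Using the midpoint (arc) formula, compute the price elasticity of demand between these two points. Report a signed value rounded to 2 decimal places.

-1.89

%ΔQ = (20350 − 17070) / [(17070 + 20350)/2] = 3280/18710 = 0.175307…
%ΔP = (730 − 801) / [(801 + 730)/2] = -71/765.5 = -0.092749…
Arc Ed = %ΔQ / %ΔP = (3280/18710) / (-71/765.5) = -1.8901…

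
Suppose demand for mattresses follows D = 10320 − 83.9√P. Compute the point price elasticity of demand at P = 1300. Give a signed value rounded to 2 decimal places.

dD/dP = −83.9/(2√P) = -1.16348. At P = 1300, D = 7294.94.
Ed = (dD/dP)·(P/D) = (-1.16348) × (1300/7294.94) = -0.2073…

-0.21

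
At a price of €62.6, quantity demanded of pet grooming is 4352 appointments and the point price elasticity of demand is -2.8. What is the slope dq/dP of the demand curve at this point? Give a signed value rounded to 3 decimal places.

Ed = (dq/dP)·(P/q) ⇒ dq/dP = Ed·q/P = (-2.8)·4352/62.6 = -194.65814…

-194.658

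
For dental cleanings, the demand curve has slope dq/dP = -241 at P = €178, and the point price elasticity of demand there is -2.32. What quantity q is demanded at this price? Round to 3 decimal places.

Ed = (dq/dP)·(P/q) ⇒ q = (dq/dP)·P/Ed = (-241)·178/(-2.32) = 18490.51724…

18490.517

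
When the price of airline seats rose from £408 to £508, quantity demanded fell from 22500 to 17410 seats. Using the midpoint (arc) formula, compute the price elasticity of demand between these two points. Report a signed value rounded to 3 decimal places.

-1.168

%ΔQ = (17410 − 22500) / [(22500 + 17410)/2] = -5090/19955 = -0.255073…
%ΔP = (508 − 408) / [(408 + 508)/2] = 100/458 = 0.218340…
Arc Ed = %ΔQ / %ΔP = (-5090/19955) / (100/458) = -1.16823…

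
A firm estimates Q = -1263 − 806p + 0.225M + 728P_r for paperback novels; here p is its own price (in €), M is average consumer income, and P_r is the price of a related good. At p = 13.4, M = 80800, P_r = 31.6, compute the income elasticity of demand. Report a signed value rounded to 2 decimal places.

At the given values, Q = -1263 − 806(13.4) + 0.225(80800) + 728(31.6) = 29121.4.
∂Q/∂M = 0.225.
E = (0.225) × (80800/29121.4) = 0.6242…

0.62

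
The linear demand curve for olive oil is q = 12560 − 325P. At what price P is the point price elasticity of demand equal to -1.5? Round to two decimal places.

Ed = −325P/(12560 − 325P). Set this equal to -1.5:
325P = 1.5·(12560 − 325P) ⇒ 325P(1 + 1.5) = 1.5·12560
P = 1.5·12560 / (325·2.5) = 23.1876…

23.19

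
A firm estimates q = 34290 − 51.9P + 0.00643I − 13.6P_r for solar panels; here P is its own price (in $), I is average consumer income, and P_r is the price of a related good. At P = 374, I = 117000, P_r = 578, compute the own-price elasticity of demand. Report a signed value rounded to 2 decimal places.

-2.50

At the given values, q = 34290 − 51.9(374) + 0.00643(117000) − 13.6(578) = 7770.91.
∂q/∂P = −51.9.
E = (-51.9) × (374/7770.91) = -2.4978…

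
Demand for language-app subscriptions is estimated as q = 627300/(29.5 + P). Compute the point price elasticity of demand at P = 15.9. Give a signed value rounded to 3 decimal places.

dq/dP = −627300/(29.5 + P)² = -304.343. At P = 15.9, q = 13817.2.
Ed = (dq/dP)·(P/q) = (-304.343) × (15.9/13817.2) = -0.35022…

-0.350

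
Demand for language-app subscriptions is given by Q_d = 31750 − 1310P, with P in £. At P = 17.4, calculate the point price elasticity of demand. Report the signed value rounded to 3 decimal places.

-2.545

dQ_d/dP = −1310. At P = 17.4, Q_d = 31750 − 1310(17.4) = 8956.
Ed = (dQ_d/dP)·(P/Q_d) = −1310 × (17.4/8956) = -2.54510…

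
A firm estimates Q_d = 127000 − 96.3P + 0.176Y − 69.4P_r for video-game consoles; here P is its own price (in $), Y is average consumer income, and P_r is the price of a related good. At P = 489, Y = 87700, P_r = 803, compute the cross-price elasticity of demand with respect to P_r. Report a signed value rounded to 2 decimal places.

-1.41

At the given values, Q_d = 127000 − 96.3(489) + 0.176(87700) − 69.4(803) = 39616.3.
∂Q_d/∂P_r = -69.4.
E = (-69.4) × (803/39616.3) = -1.4066…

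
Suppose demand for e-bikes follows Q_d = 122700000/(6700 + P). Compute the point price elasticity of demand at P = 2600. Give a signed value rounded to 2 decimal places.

dQ_d/dP = −122700000/(6700 + P)² = -1.41866. At P = 2600, Q_d = 13193.5.
Ed = (dQ_d/dP)·(P/Q_d) = (-1.41866) × (2600/13193.5) = -0.2795…

-0.28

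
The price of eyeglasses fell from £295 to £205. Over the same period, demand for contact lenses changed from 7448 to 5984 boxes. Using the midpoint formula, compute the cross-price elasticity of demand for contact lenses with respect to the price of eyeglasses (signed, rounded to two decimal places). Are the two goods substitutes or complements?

0.61; substitutes

%ΔQ_{contact lenses} = (5984 − 7448)/avg = -1464/6716 = -0.217986…
%ΔP_{eyeglasses} = (205 − 295)/avg = -90/250 = -0.36
E_cross = (-1464/6716) / (-90/250) = 0.6055…
E_cross > 0 ⇒ the goods are substitutes.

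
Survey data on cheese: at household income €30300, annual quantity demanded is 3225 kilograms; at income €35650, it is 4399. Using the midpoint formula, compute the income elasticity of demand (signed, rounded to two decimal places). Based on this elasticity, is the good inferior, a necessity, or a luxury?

%ΔQ = (4399 − 3225)/[( 3225 + 4399)/2] = 1174/3812 = 0.307974…
%ΔIncome = (35650 − 30300)/[( 30300 + 35650)/2] = 5350/32975 = 0.162244…
E_income = (1174/3812) / (5350/32975) = 1.8982…
E_income > 1 ⇒ normal good, luxury.

1.90; luxury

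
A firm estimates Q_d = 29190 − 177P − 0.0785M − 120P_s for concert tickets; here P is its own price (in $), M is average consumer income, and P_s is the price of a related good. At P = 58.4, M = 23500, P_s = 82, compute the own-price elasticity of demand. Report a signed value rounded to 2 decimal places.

At the given values, Q_d = 29190 − 177(58.4) − 0.0785(23500) − 120(82) = 7168.45.
∂Q_d/∂P = −177.
E = (-177) × (58.4/7168.45) = -1.4419…

-1.44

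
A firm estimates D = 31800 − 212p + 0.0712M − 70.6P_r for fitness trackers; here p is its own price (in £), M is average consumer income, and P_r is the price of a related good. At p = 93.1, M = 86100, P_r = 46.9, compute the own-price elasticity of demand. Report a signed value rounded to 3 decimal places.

At the given values, D = 31800 − 212(93.1) + 0.0712(86100) − 70.6(46.9) = 14881.98.
∂D/∂p = −212.
E = (-212) × (93.1/14881.98) = -1.32624…

-1.326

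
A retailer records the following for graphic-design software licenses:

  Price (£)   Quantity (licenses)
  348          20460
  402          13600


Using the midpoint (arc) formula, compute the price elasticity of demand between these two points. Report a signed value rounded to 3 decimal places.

%ΔQ = (13600 − 20460) / [(20460 + 13600)/2] = -6860/17030 = -0.402818…
%ΔP = (402 − 348) / [(348 + 402)/2] = 54/375 = 0.144
Arc Ed = %ΔQ / %ΔP = (-6860/17030) / (54/375) = -2.79735…

-2.797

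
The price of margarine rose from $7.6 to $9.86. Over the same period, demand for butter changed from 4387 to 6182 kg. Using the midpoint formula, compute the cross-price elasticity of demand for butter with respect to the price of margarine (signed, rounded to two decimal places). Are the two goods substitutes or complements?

1.31; substitutes

%ΔQ_{butter} = (6182 − 4387)/avg = 1795/5284.5 = 0.339672…
%ΔP_{margarine} = (9.86 − 7.6)/avg = 2.26/8.73 = 0.258877…
E_cross = (1795/5284.5) / (2.26/8.73) = 1.3120…
E_cross > 0 ⇒ the goods are substitutes.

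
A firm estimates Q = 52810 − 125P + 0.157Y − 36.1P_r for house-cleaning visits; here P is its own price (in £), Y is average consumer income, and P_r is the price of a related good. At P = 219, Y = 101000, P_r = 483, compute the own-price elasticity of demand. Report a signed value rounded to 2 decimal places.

-1.15

At the given values, Q = 52810 − 125(219) + 0.157(101000) − 36.1(483) = 23855.7.
∂Q/∂P = −125.
E = (-125) × (219/23855.7) = -1.1475…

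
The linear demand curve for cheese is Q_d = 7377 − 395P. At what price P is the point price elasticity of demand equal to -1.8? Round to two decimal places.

Ed = −395P/(7377 − 395P). Set this equal to -1.8:
395P = 1.8·(7377 − 395P) ⇒ 395P(1 + 1.8) = 1.8·7377
P = 1.8·7377 / (395·2.8) = 12.0059…

12.01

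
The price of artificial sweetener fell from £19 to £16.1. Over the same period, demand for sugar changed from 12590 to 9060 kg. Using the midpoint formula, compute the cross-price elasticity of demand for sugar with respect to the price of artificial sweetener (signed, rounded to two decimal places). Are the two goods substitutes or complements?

1.97; substitutes

%ΔQ_{sugar} = (9060 − 12590)/avg = -3530/10825 = -0.326096…
%ΔP_{artificial sweetener} = (16.1 − 19)/avg = -2.9/17.55 = -0.165242…
E_cross = (-3530/10825) / (-2.9/17.55) = 1.9734…
E_cross > 0 ⇒ the goods are substitutes.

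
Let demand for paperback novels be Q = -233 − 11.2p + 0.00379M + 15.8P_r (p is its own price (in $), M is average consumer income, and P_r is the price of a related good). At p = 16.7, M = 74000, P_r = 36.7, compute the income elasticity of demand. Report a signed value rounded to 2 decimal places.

0.64

At the given values, Q = -233 − 11.2(16.7) + 0.00379(74000) + 15.8(36.7) = 440.28.
∂Q/∂M = 0.00379.
E = (0.00379) × (74000/440.28) = 0.6370…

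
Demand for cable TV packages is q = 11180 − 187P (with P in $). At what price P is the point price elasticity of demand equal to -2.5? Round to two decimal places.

42.70

Ed = −187P/(11180 − 187P). Set this equal to -2.5:
187P = 2.5·(11180 − 187P) ⇒ 187P(1 + 2.5) = 2.5·11180
P = 2.5·11180 / (187·3.5) = 42.7043…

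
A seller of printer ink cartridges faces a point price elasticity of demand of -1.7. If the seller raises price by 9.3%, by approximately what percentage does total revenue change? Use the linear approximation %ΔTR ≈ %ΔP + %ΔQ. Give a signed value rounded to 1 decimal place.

-6.5%

%ΔQ ≈ Ed × %ΔP = (-1.7) × (+9.3%) = -15.8100%
%ΔTR ≈ %ΔP + %ΔQ = (+9.3%) + (-15.8100%) = -6.5100%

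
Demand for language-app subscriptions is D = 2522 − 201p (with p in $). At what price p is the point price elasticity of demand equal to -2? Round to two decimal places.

Ed = −201p/(2522 − 201p). Set this equal to -2:
201p = 2·(2522 − 201p) ⇒ 201p(1 + 2) = 2·2522
p = 2·2522 / (201·3) = 8.3648…

8.36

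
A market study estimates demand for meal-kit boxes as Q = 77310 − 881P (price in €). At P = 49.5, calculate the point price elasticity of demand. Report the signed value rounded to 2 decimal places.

-1.29

dQ/dP = −881. At P = 49.5, Q = 77310 − 881(49.5) = 33700.5.
Ed = (dQ/dP)·(P/Q) = −881 × (49.5/33700.5) = -1.2940…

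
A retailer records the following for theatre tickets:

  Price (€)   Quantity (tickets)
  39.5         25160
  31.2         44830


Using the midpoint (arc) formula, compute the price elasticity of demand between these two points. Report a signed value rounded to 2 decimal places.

-2.39

%ΔQ = (44830 − 25160) / [(25160 + 44830)/2] = 19670/34995 = 0.562080…
%ΔP = (31.2 − 39.5) / [(39.5 + 31.2)/2] = -8.3/35.35 = -0.234794…
Arc Ed = %ΔQ / %ΔP = (19670/34995) / (-8.3/35.35) = -2.3939…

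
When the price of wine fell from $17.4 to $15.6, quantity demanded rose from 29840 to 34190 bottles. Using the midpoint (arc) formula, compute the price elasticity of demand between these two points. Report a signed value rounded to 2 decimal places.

-1.25

%ΔQ = (34190 − 29840) / [(29840 + 34190)/2] = 4350/32015 = 0.135873…
%ΔP = (15.6 − 17.4) / [(17.4 + 15.6)/2] = -1.8/16.5 = -0.109090…
Arc Ed = %ΔQ / %ΔP = (4350/32015) / (-1.8/16.5) = -1.2455…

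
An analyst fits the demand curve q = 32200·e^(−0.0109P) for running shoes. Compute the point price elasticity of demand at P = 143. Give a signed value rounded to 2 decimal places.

dq/dP = −0.0109·q = -73.8495. At P = 143, q = 6775.18.
Ed = (dq/dP)·(P/q) = (-73.8495) × (143/6775.18) = -1.5587

-1.56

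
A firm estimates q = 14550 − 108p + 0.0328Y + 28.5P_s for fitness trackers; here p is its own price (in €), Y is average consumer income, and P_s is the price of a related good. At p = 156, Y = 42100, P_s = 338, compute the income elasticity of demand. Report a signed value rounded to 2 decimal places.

At the given values, q = 14550 − 108(156) + 0.0328(42100) + 28.5(338) = 8715.88.
∂q/∂Y = 0.0328.
E = (0.0328) × (42100/8715.88) = 0.1584…

0.16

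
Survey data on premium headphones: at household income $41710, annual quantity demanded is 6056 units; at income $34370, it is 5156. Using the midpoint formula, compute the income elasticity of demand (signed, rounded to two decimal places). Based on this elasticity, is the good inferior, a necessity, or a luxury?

0.83; necessity

%ΔQ = (5156 − 6056)/[( 6056 + 5156)/2] = -900/5606 = -0.160542…
%ΔIncome = (34370 − 41710)/[( 41710 + 34370)/2] = -7340/38040 = -0.192954…
E_income = (-900/5606) / (-7340/38040) = 0.8320…
0 < E_income < 1 ⇒ normal good, necessity.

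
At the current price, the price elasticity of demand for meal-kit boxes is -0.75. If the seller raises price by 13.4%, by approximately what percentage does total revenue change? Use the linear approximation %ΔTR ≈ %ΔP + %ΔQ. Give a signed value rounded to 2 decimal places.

%ΔQ ≈ Ed × %ΔP = (-0.75) × (+13.4%) = -10.0500%
%ΔTR ≈ %ΔP + %ΔQ = (+13.4%) + (-10.0500%) = +3.3500%

+3.35%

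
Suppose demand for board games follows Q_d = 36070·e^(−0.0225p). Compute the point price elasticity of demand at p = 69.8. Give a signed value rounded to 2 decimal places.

-1.57

dQ_d/dp = −0.0225·Q_d = -168.76. At p = 69.8, Q_d = 7500.44.
Ed = (dQ_d/dp)·(p/Q_d) = (-168.76) × (69.8/7500.44) = -1.5705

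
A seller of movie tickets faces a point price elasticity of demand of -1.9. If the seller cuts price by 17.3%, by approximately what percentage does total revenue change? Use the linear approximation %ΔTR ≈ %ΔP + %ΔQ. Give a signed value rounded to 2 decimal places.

%ΔQ ≈ Ed × %ΔP = (-1.9) × (-17.3%) = +32.8700%
%ΔTR ≈ %ΔP + %ΔQ = (-17.3%) + (+32.8700%) = +15.5700%

+15.57%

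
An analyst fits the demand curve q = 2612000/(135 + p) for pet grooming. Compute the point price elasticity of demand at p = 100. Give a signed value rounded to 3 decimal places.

dq/dp = −2612000/(135 + p)² = -47.2974. At p = 100, q = 11114.9.
Ed = (dq/dp)·(p/q) = (-47.2974) × (100/11114.9) = -0.42553…

-0.426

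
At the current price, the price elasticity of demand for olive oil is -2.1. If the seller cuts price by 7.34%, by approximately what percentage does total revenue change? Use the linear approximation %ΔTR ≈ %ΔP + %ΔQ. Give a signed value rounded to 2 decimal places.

%ΔQ ≈ Ed × %ΔP = (-2.1) × (-7.34%) = +15.4140%
%ΔTR ≈ %ΔP + %ΔQ = (-7.34%) + (+15.4140%) = +8.0740%

+8.07%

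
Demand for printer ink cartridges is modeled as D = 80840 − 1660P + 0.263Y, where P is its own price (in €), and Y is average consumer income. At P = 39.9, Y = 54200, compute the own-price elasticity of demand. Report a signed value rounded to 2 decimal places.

At the given values, D = 80840 − 1660(39.9) + 0.263(54200) = 28860.6.
∂D/∂P = −1660.
E = (-1660) × (39.9/28860.6) = -2.2949…

-2.29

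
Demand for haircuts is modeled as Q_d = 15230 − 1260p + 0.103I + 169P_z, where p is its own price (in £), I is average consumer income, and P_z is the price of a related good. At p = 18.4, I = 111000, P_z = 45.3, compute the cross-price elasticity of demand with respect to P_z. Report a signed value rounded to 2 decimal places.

0.69

At the given values, Q_d = 15230 − 1260(18.4) + 0.103(111000) + 169(45.3) = 11134.7.
∂Q_d/∂P_z = 169.
E = (169) × (45.3/11134.7) = 0.6875…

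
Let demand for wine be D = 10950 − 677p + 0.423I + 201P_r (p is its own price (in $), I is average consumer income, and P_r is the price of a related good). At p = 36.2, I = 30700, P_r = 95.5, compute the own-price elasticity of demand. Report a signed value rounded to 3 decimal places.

At the given values, D = 10950 − 677(36.2) + 0.423(30700) + 201(95.5) = 18624.2.
∂D/∂p = −677.
E = (-677) × (36.2/18624.2) = -1.31589…

-1.316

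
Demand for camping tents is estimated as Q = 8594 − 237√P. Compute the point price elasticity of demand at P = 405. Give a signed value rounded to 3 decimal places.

-0.624

dQ/dP = −237/(2√P) = -5.88831. At P = 405, Q = 3824.47.
Ed = (dQ/dP)·(P/Q) = (-5.88831) × (405/3824.47) = -0.62355…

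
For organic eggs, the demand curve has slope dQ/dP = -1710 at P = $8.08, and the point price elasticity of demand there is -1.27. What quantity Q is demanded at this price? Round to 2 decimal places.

10879.37

Ed = (dQ/dP)·(P/Q) ⇒ Q = (dQ/dP)·P/Ed = (-1710)·8.08/(-1.27) = 10879.3700…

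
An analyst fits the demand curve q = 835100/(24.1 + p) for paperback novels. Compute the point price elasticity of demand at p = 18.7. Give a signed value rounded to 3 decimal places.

dq/dp = −835100/(24.1 + p)² = -455.88. At p = 18.7, q = 19511.7.
Ed = (dq/dp)·(p/q) = (-455.88) × (18.7/19511.7) = -0.43691…

-0.437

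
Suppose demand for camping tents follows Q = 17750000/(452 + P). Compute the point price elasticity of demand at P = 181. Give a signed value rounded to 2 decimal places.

-0.29

dQ/dP = −17750000/(452 + P)² = -44.2987. At P = 181, Q = 28041.1.
Ed = (dQ/dP)·(P/Q) = (-44.2987) × (181/28041.1) = -0.2859…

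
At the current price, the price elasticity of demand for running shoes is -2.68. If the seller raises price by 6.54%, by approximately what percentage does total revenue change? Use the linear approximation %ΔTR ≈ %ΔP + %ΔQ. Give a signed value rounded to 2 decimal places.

%ΔQ ≈ Ed × %ΔP = (-2.68) × (+6.54%) = -17.5272%
%ΔTR ≈ %ΔP + %ΔQ = (+6.54%) + (-17.5272%) = -10.9872%

-10.99%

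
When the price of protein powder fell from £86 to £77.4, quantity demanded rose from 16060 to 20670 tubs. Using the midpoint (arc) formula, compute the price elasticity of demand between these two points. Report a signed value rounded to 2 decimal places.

-2.38

%ΔQ = (20670 − 16060) / [(16060 + 20670)/2] = 4610/18365 = 0.251020…
%ΔP = (77.4 − 86) / [(86 + 77.4)/2] = -8.6/81.7 = -0.105263…
Arc Ed = %ΔQ / %ΔP = (4610/18365) / (-8.6/81.7) = -2.3846…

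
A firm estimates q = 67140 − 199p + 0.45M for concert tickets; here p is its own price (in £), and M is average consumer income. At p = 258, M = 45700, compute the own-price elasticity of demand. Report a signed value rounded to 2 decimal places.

-1.41

At the given values, q = 67140 − 199(258) + 0.45(45700) = 36363.
∂q/∂p = −199.
E = (-199) × (258/36363) = -1.4119…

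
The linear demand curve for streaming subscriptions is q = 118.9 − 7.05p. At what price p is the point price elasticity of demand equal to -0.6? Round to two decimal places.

Ed = −7.05p/(118.9 − 7.05p). Set this equal to -0.6:
7.05p = 0.6·(118.9 − 7.05p) ⇒ 7.05p(1 + 0.6) = 0.6·118.9
p = 0.6·118.9 / (7.05·1.6) = 6.3244…

6.32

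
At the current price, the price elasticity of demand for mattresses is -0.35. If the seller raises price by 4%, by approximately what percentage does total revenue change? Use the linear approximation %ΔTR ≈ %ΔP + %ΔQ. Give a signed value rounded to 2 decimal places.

+2.60%

%ΔQ ≈ Ed × %ΔP = (-0.35) × (+4%) = -1.4000%
%ΔTR ≈ %ΔP + %ΔQ = (+4%) + (-1.4000%) = +2.6000%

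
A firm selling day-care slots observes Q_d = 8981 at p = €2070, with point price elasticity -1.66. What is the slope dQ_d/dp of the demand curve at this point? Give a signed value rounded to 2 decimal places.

Ed = (dQ_d/dp)·(p/Q_d) ⇒ dQ_d/dp = Ed·Q_d/p = (-1.66)·8981/2070 = -7.2021…

-7.20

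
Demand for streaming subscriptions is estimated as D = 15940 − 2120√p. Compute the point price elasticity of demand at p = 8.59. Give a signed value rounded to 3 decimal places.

dD/dp = −2120/(2√p) = -361.667. At p = 8.59, D = 9726.56.
Ed = (dD/dp)·(p/D) = (-361.667) × (8.59/9726.56) = -0.31940…

-0.319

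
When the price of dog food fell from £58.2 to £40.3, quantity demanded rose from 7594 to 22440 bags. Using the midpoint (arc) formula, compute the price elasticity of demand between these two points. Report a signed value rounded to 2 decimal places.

%ΔQ = (22440 − 7594) / [(7594 + 22440)/2] = 14846/15017 = 0.988612…
%ΔP = (40.3 − 58.2) / [(58.2 + 40.3)/2] = -17.9/49.25 = -0.363451…
Arc Ed = %ΔQ / %ΔP = (14846/15017) / (-17.9/49.25) = -2.7200…

-2.72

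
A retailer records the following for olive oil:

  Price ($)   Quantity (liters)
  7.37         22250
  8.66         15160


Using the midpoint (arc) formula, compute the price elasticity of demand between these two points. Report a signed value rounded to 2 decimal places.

%ΔQ = (15160 − 22250) / [(22250 + 15160)/2] = -7090/18705 = -0.379043…
%ΔP = (8.66 − 7.37) / [(7.37 + 8.66)/2] = 1.29/8.015 = 0.160948…
Arc Ed = %ΔQ / %ΔP = (-7090/18705) / (1.29/8.015) = -2.3550…

-2.36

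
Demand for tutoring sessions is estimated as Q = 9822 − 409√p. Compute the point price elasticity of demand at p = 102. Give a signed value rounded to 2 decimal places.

-0.36

dQ/dp = −409/(2√p) = -20.2485. At p = 102, Q = 5691.3.
Ed = (dQ/dp)·(p/Q) = (-20.2485) × (102/5691.3) = -0.3628…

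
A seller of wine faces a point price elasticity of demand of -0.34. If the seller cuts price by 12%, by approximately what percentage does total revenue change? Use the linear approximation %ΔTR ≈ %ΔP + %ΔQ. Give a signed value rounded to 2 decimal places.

-7.92%

%ΔQ ≈ Ed × %ΔP = (-0.34) × (-12%) = +4.0800%
%ΔTR ≈ %ΔP + %ΔQ = (-12%) + (+4.0800%) = -7.9200%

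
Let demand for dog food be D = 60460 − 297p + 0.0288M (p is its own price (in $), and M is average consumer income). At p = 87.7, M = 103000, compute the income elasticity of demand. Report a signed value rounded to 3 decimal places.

0.079

At the given values, D = 60460 − 297(87.7) + 0.0288(103000) = 37379.5.
∂D/∂M = 0.0288.
E = (0.0288) × (103000/37379.5) = 0.07935…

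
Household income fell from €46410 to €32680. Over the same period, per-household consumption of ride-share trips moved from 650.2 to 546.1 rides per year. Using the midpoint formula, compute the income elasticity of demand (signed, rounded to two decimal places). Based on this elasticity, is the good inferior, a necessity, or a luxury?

0.50; necessity

%ΔQ = (546.1 − 650.2)/[( 650.2 + 546.1)/2] = -104.1/598.15 = -0.174036…
%ΔIncome = (32680 − 46410)/[( 46410 + 32680)/2] = -13730/39545 = -0.347199…
E_income = (-104.1/598.15) / (-13730/39545) = 0.5012…
0 < E_income < 1 ⇒ normal good, necessity.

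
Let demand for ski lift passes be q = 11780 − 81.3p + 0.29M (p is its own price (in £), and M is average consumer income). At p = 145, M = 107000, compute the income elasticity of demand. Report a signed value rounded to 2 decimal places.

At the given values, q = 11780 − 81.3(145) + 0.29(107000) = 31021.5.
∂q/∂M = 0.29.
E = (0.29) × (107000/31021.5) = 1.0002…

1.00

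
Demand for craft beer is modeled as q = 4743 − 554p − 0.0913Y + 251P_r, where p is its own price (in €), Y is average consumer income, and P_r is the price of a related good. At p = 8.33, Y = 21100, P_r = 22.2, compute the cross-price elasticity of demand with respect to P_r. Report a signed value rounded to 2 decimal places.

1.48

At the given values, q = 4743 − 554(8.33) − 0.0913(21100) + 251(22.2) = 3773.95.
∂q/∂P_r = 251.
E = (251) × (22.2/3773.95) = 1.4764…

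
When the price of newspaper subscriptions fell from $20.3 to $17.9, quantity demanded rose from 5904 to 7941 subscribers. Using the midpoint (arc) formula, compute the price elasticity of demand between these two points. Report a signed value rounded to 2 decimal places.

%ΔQ = (7941 − 5904) / [(5904 + 7941)/2] = 2037/6922.5 = 0.294257…
%ΔP = (17.9 − 20.3) / [(20.3 + 17.9)/2] = -2.4/19.1 = -0.125654…
Arc Ed = %ΔQ / %ΔP = (2037/6922.5) / (-2.4/19.1) = -2.3418…

-2.34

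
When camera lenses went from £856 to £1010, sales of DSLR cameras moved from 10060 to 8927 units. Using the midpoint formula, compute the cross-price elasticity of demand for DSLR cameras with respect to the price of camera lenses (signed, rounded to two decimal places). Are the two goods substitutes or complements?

%ΔQ_{DSLR cameras} = (8927 − 10060)/avg = -1133/9493.5 = -0.119344…
%ΔP_{camera lenses} = (1010 − 856)/avg = 154/933 = 0.165058…
E_cross = (-1133/9493.5) / (154/933) = -0.7230…
E_cross < 0 ⇒ the goods are complements.

-0.72; complements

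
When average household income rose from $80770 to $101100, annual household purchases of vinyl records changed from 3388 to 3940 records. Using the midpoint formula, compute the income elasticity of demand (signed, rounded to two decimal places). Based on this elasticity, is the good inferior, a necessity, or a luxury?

0.67; necessity

%ΔQ = (3940 − 3388)/[( 3388 + 3940)/2] = 552/3664 = 0.150655…
%ΔIncome = (101100 − 80770)/[( 80770 + 101100)/2] = 20330/90935 = 0.223566…
E_income = (552/3664) / (20330/90935) = 0.6738…
0 < E_income < 1 ⇒ normal good, necessity.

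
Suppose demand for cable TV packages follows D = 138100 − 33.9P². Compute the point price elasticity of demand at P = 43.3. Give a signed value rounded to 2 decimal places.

dD/dP = −2·33.9·P = -2935.74. At P = 43.3, D = 74541.229.
Ed = (dD/dP)·(P/D) = (-2935.74) × (43.3/74541.229) = -1.7053…

-1.71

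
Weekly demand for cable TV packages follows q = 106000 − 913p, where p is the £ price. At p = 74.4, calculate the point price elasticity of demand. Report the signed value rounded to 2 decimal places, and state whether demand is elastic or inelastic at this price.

-1.78; elastic

dq/dp = −913. At p = 74.4, q = 106000 − 913(74.4) = 38072.8.
Ed = (dq/dp)·(p/q) = −913 × (74.4/38072.8) = -1.7841…
|Ed| = 1.78 > 1, so demand is elastic.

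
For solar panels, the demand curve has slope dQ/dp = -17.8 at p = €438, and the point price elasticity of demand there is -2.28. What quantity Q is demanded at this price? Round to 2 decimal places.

3419.47

Ed = (dQ/dp)·(p/Q) ⇒ Q = (dQ/dp)·p/Ed = (-17.8)·438/(-2.28) = 3419.4736…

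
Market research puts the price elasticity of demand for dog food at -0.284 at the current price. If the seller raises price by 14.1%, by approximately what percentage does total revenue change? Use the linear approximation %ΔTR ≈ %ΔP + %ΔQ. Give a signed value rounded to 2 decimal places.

+10.10%

%ΔQ ≈ Ed × %ΔP = (-0.284) × (+14.1%) = -4.0044%
%ΔTR ≈ %ΔP + %ΔQ = (+14.1%) + (-4.0044%) = +10.0956%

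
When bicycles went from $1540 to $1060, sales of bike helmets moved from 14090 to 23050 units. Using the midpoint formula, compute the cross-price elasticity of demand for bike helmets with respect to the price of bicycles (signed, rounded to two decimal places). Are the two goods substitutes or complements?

-1.31; complements

%ΔQ_{bike helmets} = (23050 − 14090)/avg = 8960/18570 = 0.482498…
%ΔP_{bicycles} = (1060 − 1540)/avg = -480/1300 = -0.369230…
E_cross = (8960/18570) / (-480/1300) = -1.3067…
E_cross < 0 ⇒ the goods are complements.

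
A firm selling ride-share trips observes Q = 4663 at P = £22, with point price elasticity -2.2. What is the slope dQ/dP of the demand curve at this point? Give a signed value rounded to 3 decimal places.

Ed = (dQ/dP)·(P/Q) ⇒ dQ/dP = Ed·Q/P = (-2.2)·4663/22 = -466.3

-466.300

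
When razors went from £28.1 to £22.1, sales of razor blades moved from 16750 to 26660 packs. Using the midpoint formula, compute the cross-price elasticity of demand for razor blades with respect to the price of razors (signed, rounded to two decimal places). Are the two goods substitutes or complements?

-1.91; complements

%ΔQ_{razor blades} = (26660 − 16750)/avg = 9910/21705 = 0.456576…
%ΔP_{razors} = (22.1 − 28.1)/avg = -6/25.1 = -0.239043…
E_cross = (9910/21705) / (-6/25.1) = -1.9100…
E_cross < 0 ⇒ the goods are complements.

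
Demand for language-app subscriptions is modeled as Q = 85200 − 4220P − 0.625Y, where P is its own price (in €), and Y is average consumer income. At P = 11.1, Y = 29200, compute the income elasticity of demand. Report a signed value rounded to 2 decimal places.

At the given values, Q = 85200 − 4220(11.1) − 0.625(29200) = 20108.
∂Q/∂Y = -0.625.
E = (-0.625) × (29200/20108) = -0.9075…

-0.91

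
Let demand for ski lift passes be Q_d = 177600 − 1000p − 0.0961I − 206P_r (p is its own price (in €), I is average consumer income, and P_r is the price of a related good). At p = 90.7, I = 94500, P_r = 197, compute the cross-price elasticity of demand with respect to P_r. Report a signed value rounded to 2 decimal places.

-1.09

At the given values, Q_d = 177600 − 1000(90.7) − 0.0961(94500) − 206(197) = 37236.55.
∂Q_d/∂P_r = -206.
E = (-206) × (197/37236.55) = -1.0898…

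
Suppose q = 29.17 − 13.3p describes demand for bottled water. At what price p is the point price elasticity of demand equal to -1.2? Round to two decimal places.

1.20

Ed = −13.3p/(29.17 − 13.3p). Set this equal to -1.2:
13.3p = 1.2·(29.17 − 13.3p) ⇒ 13.3p(1 + 1.2) = 1.2·29.17
p = 1.2·29.17 / (13.3·2.2) = 1.1963…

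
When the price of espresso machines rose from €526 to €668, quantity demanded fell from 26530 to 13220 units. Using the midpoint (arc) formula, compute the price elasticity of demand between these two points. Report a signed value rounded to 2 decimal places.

-2.82

%ΔQ = (13220 − 26530) / [(26530 + 13220)/2] = -13310/19875 = -0.669685…
%ΔP = (668 − 526) / [(526 + 668)/2] = 142/597 = 0.237855…
Arc Ed = %ΔQ / %ΔP = (-13310/19875) / (142/597) = -2.8155…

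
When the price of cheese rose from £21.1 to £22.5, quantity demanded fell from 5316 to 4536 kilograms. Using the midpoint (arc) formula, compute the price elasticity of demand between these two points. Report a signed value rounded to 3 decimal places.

%ΔQ = (4536 − 5316) / [(5316 + 4536)/2] = -780/4926 = -0.158343…
%ΔP = (22.5 − 21.1) / [(21.1 + 22.5)/2] = 1.4/21.8 = 0.064220…
Arc Ed = %ΔQ / %ΔP = (-780/4926) / (1.4/21.8) = -2.46563…

-2.466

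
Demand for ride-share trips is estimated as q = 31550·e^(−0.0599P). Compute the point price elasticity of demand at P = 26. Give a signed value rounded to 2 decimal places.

dq/dP = −0.0599·q = -398.158. At P = 26, q = 6647.05.
Ed = (dq/dP)·(P/q) = (-398.158) × (26/6647.05) = -1.5574

-1.56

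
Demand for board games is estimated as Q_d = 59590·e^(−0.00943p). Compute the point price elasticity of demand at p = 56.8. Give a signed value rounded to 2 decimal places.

dQ_d/dp = −0.00943·Q_d = -328.902. At p = 56.8, Q_d = 34878.3.
Ed = (dQ_d/dp)·(p/Q_d) = (-328.902) × (56.8/34878.3) = -0.5356…

-0.54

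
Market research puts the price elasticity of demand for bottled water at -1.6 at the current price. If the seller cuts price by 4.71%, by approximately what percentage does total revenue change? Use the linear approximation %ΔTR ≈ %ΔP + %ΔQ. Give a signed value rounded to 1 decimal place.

%ΔQ ≈ Ed × %ΔP = (-1.6) × (-4.71%) = +7.5360%
%ΔTR ≈ %ΔP + %ΔQ = (-4.71%) + (+7.5360%) = +2.8260%

+2.8%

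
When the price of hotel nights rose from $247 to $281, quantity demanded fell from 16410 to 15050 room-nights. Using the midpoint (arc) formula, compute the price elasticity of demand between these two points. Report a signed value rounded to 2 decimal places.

-0.67

%ΔQ = (15050 − 16410) / [(16410 + 15050)/2] = -1360/15730 = -0.086458…
%ΔP = (281 − 247) / [(247 + 281)/2] = 34/264 = 0.128787…
Arc Ed = %ΔQ / %ΔP = (-1360/15730) / (34/264) = -0.6713…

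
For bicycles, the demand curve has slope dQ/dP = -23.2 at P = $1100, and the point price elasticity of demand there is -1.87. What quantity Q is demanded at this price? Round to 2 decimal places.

Ed = (dQ/dP)·(P/Q) ⇒ Q = (dQ/dP)·P/Ed = (-23.2)·1100/(-1.87) = 13647.0588…

13647.06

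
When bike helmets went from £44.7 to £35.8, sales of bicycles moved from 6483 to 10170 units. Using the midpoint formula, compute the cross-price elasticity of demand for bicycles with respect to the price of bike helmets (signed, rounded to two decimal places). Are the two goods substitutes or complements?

-2.00; complements

%ΔQ_{bicycles} = (10170 − 6483)/avg = 3687/8326.5 = 0.442803…
%ΔP_{bike helmets} = (35.8 − 44.7)/avg = -8.9/40.25 = -0.221118…
E_cross = (3687/8326.5) / (-8.9/40.25) = -2.0025…
E_cross < 0 ⇒ the goods are complements.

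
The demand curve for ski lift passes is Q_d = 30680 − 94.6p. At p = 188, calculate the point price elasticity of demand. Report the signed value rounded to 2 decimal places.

-1.38

dQ_d/dp = −94.6. At p = 188, Q_d = 30680 − 94.6(188) = 12895.2.
Ed = (dQ_d/dp)·(p/Q_d) = −94.6 × (188/12895.2) = -1.3791…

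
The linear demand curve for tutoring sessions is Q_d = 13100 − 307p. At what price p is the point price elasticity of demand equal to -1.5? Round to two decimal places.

Ed = −307p/(13100 − 307p). Set this equal to -1.5:
307p = 1.5·(13100 − 307p) ⇒ 307p(1 + 1.5) = 1.5·13100
p = 1.5·13100 / (307·2.5) = 25.6026…

25.60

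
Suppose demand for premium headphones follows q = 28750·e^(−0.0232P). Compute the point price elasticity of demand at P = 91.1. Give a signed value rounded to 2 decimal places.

-2.11

dq/dP = −0.0232·q = -80.5816. At P = 91.1, q = 3473.34.
Ed = (dq/dP)·(P/q) = (-80.5816) × (91.1/3473.34) = -2.1135…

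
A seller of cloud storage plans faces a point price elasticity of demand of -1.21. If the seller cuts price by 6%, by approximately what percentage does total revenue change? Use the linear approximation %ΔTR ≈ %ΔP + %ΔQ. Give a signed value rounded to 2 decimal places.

+1.26%

%ΔQ ≈ Ed × %ΔP = (-1.21) × (-6%) = +7.2600%
%ΔTR ≈ %ΔP + %ΔQ = (-6%) + (+7.2600%) = +1.2600%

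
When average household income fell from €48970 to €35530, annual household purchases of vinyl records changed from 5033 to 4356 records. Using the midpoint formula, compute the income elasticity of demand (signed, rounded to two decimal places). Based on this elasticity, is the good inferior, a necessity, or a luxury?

0.45; necessity

%ΔQ = (4356 − 5033)/[( 5033 + 4356)/2] = -677/4694.5 = -0.144211…
%ΔIncome = (35530 − 48970)/[( 48970 + 35530)/2] = -13440/42250 = -0.318106…
E_income = (-677/4694.5) / (-13440/42250) = 0.4533…
0 < E_income < 1 ⇒ normal good, necessity.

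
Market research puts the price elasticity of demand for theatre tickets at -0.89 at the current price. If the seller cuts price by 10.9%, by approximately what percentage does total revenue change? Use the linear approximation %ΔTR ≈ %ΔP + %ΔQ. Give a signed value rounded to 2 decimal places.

-1.20%

%ΔQ ≈ Ed × %ΔP = (-0.89) × (-10.9%) = +9.7010%
%ΔTR ≈ %ΔP + %ΔQ = (-10.9%) + (+9.7010%) = -1.1990%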